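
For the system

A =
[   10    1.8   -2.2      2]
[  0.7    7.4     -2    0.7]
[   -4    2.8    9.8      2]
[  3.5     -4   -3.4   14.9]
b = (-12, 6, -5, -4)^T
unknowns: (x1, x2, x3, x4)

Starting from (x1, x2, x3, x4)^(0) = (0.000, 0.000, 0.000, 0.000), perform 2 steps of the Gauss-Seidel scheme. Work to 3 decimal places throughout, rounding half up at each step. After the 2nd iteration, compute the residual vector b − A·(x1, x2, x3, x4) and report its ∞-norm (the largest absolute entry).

0.333

Iteration 1:
  x1 = (-12 - (1.8)·0.000 - (-2.2)·0.000 - (2)·0.000) / (10) = -1.200
  x2 = (6 - (0.7)·-1.200 - (-2)·0.000 - (0.7)·0.000) / (7.4) = 0.924
  x3 = (-5 - (-4)·-1.200 - (2.8)·0.924 - (2)·0.000) / (9.8) = -1.264
  x4 = (-4 - (3.5)·-1.200 - (-4)·0.924 - (-3.4)·-1.264) / (14.9) = -0.027
Iteration 2:
  x1 = (-12 - (1.8)·0.924 - (-2.2)·-1.264 - (2)·-0.027) / (10) = -1.639
  x2 = (6 - (0.7)·-1.639 - (-2)·-1.264 - (0.7)·-0.027) / (7.4) = 0.627
  x3 = (-5 - (-4)·-1.639 - (2.8)·0.627 - (2)·-0.027) / (9.8) = -1.353
  x4 = (-4 - (3.5)·-1.639 - (-4)·0.627 - (-3.4)·-1.353) / (14.9) = -0.024
Residual b − A·x = (0.333, -0.182, -0.004, 0.002); ∞-norm = 0.333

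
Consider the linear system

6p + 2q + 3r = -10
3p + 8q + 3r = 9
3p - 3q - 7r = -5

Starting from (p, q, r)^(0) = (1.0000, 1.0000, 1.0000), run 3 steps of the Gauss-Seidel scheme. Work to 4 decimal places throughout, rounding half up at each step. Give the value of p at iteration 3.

Iteration 1:
  p = (-10 - (2)·1.0000 - (3)·1.0000) / (6) = -2.5000
  q = (9 - (3)·-2.5000 - (3)·1.0000) / (8) = 1.6875
  r = (-5 - (3)·-2.5000 - (-3)·1.6875) / (-7) = -1.0804
Iteration 2:
  p = (-10 - (2)·1.6875 - (3)·-1.0804) / (6) = -1.6890
  q = (9 - (3)·-1.6890 - (3)·-1.0804) / (8) = 2.1635
  r = (-5 - (3)·-1.6890 - (-3)·2.1635) / (-7) = -0.9368
Iteration 3:
  p = (-10 - (2)·2.1635 - (3)·-0.9368) / (6) = -1.9194
  q = (9 - (3)·-1.9194 - (3)·-0.9368) / (8) = 2.1961
  r = (-5 - (3)·-1.9194 - (-3)·2.1961) / (-7) = -1.0495

-1.9194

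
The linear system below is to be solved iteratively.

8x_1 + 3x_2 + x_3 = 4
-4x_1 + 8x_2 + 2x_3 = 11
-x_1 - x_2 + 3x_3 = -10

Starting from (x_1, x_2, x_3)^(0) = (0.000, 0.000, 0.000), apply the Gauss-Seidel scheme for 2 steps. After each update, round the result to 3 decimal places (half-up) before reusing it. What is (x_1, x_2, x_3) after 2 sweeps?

(0.219, 2.141, -2.547)

Iteration 1:
  x_1 = (4 - (3)·0.000 - (1)·0.000) / (8) = 0.500
  x_2 = (11 - (-4)·0.500 - (2)·0.000) / (8) = 1.625
  x_3 = (-10 - (-1)·0.500 - (-1)·1.625) / (3) = -2.625
Iteration 2:
  x_1 = (4 - (3)·1.625 - (1)·-2.625) / (8) = 0.219
  x_2 = (11 - (-4)·0.219 - (2)·-2.625) / (8) = 2.141
  x_3 = (-10 - (-1)·0.219 - (-1)·2.141) / (3) = -2.547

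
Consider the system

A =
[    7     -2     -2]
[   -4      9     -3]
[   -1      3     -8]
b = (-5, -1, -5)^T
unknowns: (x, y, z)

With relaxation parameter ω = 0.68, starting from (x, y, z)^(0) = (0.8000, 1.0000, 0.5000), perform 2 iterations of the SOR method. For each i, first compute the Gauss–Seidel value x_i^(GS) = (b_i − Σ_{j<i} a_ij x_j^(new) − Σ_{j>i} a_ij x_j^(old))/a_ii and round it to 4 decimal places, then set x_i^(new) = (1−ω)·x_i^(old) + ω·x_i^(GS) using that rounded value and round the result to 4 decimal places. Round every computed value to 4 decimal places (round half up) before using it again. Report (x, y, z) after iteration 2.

(-0.2616, 0.1190, 0.6938)

Iteration 1:
  x: GS value = (-5 - (-2)·1.0000 - (-2)·0.5000) / (7) = -0.2857;  x ← (1−ω)·0.8000 + ω·-0.2857 = 0.0617
  y: GS value = (-1 - (-4)·0.0617 - (-3)·0.5000) / (9) = 0.0830;  y ← (1−ω)·1.0000 + ω·0.0830 = 0.3764
  z: GS value = (-5 - (-1)·0.0617 - (3)·0.3764) / (-8) = 0.7584;  z ← (1−ω)·0.5000 + ω·0.7584 = 0.6757
Iteration 2:
  x: GS value = (-5 - (-2)·0.3764 - (-2)·0.6757) / (7) = -0.4137;  x ← (1−ω)·0.0617 + ω·-0.4137 = -0.2616
  y: GS value = (-1 - (-4)·-0.2616 - (-3)·0.6757) / (9) = -0.0021;  y ← (1−ω)·0.3764 + ω·-0.0021 = 0.1190
  z: GS value = (-5 - (-1)·-0.2616 - (3)·0.1190) / (-8) = 0.7023;  z ← (1−ω)·0.6757 + ω·0.7023 = 0.6938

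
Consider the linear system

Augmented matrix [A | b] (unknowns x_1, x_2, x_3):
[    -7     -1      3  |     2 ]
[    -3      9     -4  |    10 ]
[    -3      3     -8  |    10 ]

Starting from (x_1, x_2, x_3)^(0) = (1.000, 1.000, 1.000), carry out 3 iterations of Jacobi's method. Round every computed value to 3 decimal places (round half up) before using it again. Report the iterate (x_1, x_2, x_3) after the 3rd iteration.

Iteration 1:
  x_1 = (2 - (-1)·1.000 - (3)·1.000) / (-7) = 0.000
  x_2 = (10 - (-3)·1.000 - (-4)·1.000) / (9) = 1.889
  x_3 = (10 - (-3)·1.000 - (3)·1.000) / (-8) = -1.250
Iteration 2:
  x_1 = (2 - (-1)·1.889 - (3)·-1.250) / (-7) = -1.091
  x_2 = (10 - (-3)·0.000 - (-4)·-1.250) / (9) = 0.556
  x_3 = (10 - (-3)·0.000 - (3)·1.889) / (-8) = -0.542
Iteration 3:
  x_1 = (2 - (-1)·0.556 - (3)·-0.542) / (-7) = -0.597
  x_2 = (10 - (-3)·-1.091 - (-4)·-0.542) / (9) = 0.507
  x_3 = (10 - (-3)·-1.091 - (3)·0.556) / (-8) = -0.632

(-0.597, 0.507, -0.632)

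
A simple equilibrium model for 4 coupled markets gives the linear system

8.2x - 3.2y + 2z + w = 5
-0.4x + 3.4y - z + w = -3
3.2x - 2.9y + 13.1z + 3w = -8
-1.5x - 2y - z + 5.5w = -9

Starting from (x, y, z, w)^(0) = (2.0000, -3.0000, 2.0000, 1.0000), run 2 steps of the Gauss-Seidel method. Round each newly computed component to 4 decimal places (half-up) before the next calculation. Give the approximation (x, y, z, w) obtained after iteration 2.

Iteration 1:
  x = (5 - (-3.2)·-3.0000 - (2)·2.0000 - (1)·1.0000) / (8.2) = -1.1707
  y = (-3 - (-0.4)·-1.1707 - (-1)·2.0000 - (1)·1.0000) / (3.4) = -0.7260
  z = (-8 - (3.2)·-1.1707 - (-2.9)·-0.7260 - (3)·1.0000) / (13.1) = -0.7144
  w = (-9 - (-1.5)·-1.1707 - (-2)·-0.7260 - (-1)·-0.7144) / (5.5) = -2.3495
Iteration 2:
  x = (5 - (-3.2)·-0.7260 - (2)·-0.7144 - (1)·-2.3495) / (8.2) = 0.7872
  y = (-3 - (-0.4)·0.7872 - (-1)·-0.7144 - (1)·-2.3495) / (3.4) = -0.3088
  z = (-8 - (3.2)·0.7872 - (-2.9)·-0.3088 - (3)·-2.3495) / (13.1) = -0.3333
  w = (-9 - (-1.5)·0.7872 - (-2)·-0.3088 - (-1)·-0.3333) / (5.5) = -1.5946

(0.7872, -0.3088, -0.3333, -1.5946)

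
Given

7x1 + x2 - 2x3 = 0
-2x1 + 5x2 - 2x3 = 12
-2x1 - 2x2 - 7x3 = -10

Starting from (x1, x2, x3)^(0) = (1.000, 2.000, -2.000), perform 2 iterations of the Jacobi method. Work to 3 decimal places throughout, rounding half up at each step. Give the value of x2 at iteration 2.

2.286

Iteration 1:
  x1 = (0 - (1)·2.000 - (-2)·-2.000) / (7) = -0.857
  x2 = (12 - (-2)·1.000 - (-2)·-2.000) / (5) = 2.000
  x3 = (-10 - (-2)·1.000 - (-2)·2.000) / (-7) = 0.571
Iteration 2:
  x1 = (0 - (1)·2.000 - (-2)·0.571) / (7) = -0.123
  x2 = (12 - (-2)·-0.857 - (-2)·0.571) / (5) = 2.286
  x3 = (-10 - (-2)·-0.857 - (-2)·2.000) / (-7) = 1.102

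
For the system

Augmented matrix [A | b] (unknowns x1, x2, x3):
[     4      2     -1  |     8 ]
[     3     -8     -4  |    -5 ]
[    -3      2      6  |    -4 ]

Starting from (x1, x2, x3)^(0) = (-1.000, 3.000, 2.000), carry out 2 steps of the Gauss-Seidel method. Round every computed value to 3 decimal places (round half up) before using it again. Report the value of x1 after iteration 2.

Iteration 1:
  x1 = (8 - (2)·3.000 - (-1)·2.000) / (4) = 1.000
  x2 = (-5 - (3)·1.000 - (-4)·2.000) / (-8) = 0.000
  x3 = (-4 - (-3)·1.000 - (2)·0.000) / (6) = -0.167
Iteration 2:
  x1 = (8 - (2)·0.000 - (-1)·-0.167) / (4) = 1.958
  x2 = (-5 - (3)·1.958 - (-4)·-0.167) / (-8) = 1.443
  x3 = (-4 - (-3)·1.958 - (2)·1.443) / (6) = -0.169

1.958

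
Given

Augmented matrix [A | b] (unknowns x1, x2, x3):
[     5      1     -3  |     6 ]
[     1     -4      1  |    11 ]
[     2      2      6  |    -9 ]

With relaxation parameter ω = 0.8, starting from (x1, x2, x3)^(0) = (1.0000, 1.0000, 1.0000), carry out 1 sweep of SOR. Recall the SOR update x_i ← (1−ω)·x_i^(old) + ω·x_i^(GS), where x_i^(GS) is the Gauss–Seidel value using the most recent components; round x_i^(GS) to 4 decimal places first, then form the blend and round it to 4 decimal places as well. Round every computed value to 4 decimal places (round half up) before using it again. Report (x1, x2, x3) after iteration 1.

(1.4800, -1.5040, -0.9936)

Iteration 1:
  x1: GS value = (6 - (1)·1.0000 - (-3)·1.0000) / (5) = 1.6000;  x1 ← (1−ω)·1.0000 + ω·1.6000 = 1.4800
  x2: GS value = (11 - (1)·1.4800 - (1)·1.0000) / (-4) = -2.1300;  x2 ← (1−ω)·1.0000 + ω·-2.1300 = -1.5040
  x3: GS value = (-9 - (2)·1.4800 - (2)·-1.5040) / (6) = -1.4920;  x3 ← (1−ω)·1.0000 + ω·-1.4920 = -0.9936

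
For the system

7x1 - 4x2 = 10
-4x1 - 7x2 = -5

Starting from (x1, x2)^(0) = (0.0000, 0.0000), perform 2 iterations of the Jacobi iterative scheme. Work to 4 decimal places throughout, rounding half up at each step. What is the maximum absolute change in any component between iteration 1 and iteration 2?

Iteration 1:
  x1 = (10 - (-4)·0.0000) / (7) = 1.4286
  x2 = (-5 - (-4)·0.0000) / (-7) = 0.7143
Iteration 2:
  x1 = (10 - (-4)·0.7143) / (7) = 1.8367
  x2 = (-5 - (-4)·1.4286) / (-7) = -0.1021
Change: (0.4081, -0.8164) → max |·| = 0.8164

0.8164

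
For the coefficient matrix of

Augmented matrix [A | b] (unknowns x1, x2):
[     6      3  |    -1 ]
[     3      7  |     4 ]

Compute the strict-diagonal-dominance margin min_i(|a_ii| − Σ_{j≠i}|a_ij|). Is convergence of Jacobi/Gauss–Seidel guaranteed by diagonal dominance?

3

row 1: |6| − (3) = 3
row 2: |7| − (3) = 4
minimum over rows = 3 → strictly diagonally dominant (convergence guaranteed)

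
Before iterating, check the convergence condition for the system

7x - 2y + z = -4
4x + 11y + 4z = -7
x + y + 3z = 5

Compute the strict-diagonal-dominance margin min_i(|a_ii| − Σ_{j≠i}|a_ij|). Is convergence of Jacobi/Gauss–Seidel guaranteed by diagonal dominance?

1

row 1: |7| − (2+1) = 4
row 2: |11| − (4+4) = 3
row 3: |3| − (1+1) = 1
minimum over rows = 1 → strictly diagonally dominant (convergence guaranteed)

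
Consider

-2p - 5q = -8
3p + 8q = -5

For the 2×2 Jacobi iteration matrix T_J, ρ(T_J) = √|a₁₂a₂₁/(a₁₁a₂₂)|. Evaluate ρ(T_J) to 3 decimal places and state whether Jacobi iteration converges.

a₁₂a₂₁/(a₁₁a₂₂) = (-5)·(3) / ((-2)·(8)) = 0.937500
ρ = √|0.937500| = √0.937500 = 0.968
ρ < 1, so Jacobi converges

0.968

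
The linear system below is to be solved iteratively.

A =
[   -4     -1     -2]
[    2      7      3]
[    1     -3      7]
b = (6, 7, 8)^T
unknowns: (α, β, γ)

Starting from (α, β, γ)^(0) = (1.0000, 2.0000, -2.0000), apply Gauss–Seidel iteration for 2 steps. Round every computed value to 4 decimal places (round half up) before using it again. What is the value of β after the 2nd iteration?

0.9519

Iteration 1:
  α = (6 - (-1)·2.0000 - (-2)·-2.0000) / (-4) = -1.0000
  β = (7 - (2)·-1.0000 - (3)·-2.0000) / (7) = 2.1429
  γ = (8 - (1)·-1.0000 - (-3)·2.1429) / (7) = 2.2041
Iteration 2:
  α = (6 - (-1)·2.1429 - (-2)·2.2041) / (-4) = -3.1378
  β = (7 - (2)·-3.1378 - (3)·2.2041) / (7) = 0.9519
  γ = (8 - (1)·-3.1378 - (-3)·0.9519) / (7) = 1.9991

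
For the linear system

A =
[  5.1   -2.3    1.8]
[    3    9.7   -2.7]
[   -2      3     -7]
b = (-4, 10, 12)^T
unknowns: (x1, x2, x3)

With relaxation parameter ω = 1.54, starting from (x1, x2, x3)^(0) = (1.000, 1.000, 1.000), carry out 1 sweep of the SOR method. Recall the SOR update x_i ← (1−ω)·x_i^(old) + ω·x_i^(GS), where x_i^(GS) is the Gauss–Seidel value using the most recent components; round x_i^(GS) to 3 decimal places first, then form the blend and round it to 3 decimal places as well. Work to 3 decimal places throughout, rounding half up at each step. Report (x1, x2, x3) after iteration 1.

(-1.596, 2.237, -1.002)

Iteration 1:
  x1: GS value = (-4 - (-2.3)·1.000 - (1.8)·1.000) / (5.1) = -0.686;  x1 ← (1−ω)·1.000 + ω·-0.686 = -1.596
  x2: GS value = (10 - (3)·-1.596 - (-2.7)·1.000) / (9.7) = 1.803;  x2 ← (1−ω)·1.000 + ω·1.803 = 2.237
  x3: GS value = (12 - (-2)·-1.596 - (3)·2.237) / (-7) = -0.300;  x3 ← (1−ω)·1.000 + ω·-0.300 = -1.002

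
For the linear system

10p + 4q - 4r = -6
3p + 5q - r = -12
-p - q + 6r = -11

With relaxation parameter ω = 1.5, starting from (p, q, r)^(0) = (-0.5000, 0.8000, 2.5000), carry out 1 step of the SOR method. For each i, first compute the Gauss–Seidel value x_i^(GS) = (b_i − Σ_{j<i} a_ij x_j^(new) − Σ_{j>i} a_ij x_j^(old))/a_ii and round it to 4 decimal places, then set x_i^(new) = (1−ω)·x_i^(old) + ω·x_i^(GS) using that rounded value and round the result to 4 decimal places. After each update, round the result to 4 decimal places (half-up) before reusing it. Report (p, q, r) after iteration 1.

Iteration 1:
  p: GS value = (-6 - (4)·0.8000 - (-4)·2.5000) / (10) = 0.0800;  p ← (1−ω)·-0.5000 + ω·0.0800 = 0.3700
  q: GS value = (-12 - (3)·0.3700 - (-1)·2.5000) / (5) = -2.1220;  q ← (1−ω)·0.8000 + ω·-2.1220 = -3.5830
  r: GS value = (-11 - (-1)·0.3700 - (-1)·-3.5830) / (6) = -2.3688;  r ← (1−ω)·2.5000 + ω·-2.3688 = -4.8032

(0.3700, -3.5830, -4.8032)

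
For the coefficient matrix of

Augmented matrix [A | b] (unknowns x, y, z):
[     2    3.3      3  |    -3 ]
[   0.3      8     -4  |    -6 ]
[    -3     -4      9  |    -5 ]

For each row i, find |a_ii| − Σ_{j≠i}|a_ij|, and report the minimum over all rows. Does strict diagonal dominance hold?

-4.3

row 1: |2| − (3.3+3) = -4.3
row 2: |8| − (0.3+4) = 3.7
row 3: |9| − (3+4) = 2
minimum over rows = -4.3 → not strictly diagonally dominant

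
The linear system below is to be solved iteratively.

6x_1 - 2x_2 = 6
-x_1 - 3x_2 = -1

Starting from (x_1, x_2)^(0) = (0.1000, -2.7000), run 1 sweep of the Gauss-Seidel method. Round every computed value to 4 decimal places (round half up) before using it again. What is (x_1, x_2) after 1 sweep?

(0.1000, 0.3000)

Iteration 1:
  x_1 = (6 - (-2)·-2.7000) / (6) = 0.1000
  x_2 = (-1 - (-1)·0.1000) / (-3) = 0.3000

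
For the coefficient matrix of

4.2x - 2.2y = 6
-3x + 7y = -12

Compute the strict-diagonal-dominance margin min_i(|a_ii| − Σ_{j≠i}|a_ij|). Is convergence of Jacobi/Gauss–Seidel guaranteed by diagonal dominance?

row 1: |4.2| − (2.2) = 2
row 2: |7| − (3) = 4
minimum over rows = 2 → strictly diagonally dominant (convergence guaranteed)

2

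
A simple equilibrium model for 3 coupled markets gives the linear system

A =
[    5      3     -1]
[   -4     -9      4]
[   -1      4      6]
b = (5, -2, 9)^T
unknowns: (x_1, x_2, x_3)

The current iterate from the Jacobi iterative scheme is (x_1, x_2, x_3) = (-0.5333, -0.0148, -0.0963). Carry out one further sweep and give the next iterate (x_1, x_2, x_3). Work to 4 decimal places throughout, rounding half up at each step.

One sweep:
  x_1 = (5 - (3)·-0.0148 - (-1)·-0.0963) / (5) = 0.9896
  x_2 = (-2 - (-4)·-0.5333 - (4)·-0.0963) / (-9) = 0.4164
  x_3 = (9 - (-1)·-0.5333 - (4)·-0.0148) / (6) = 1.4210

(0.9896, 0.4164, 1.4210)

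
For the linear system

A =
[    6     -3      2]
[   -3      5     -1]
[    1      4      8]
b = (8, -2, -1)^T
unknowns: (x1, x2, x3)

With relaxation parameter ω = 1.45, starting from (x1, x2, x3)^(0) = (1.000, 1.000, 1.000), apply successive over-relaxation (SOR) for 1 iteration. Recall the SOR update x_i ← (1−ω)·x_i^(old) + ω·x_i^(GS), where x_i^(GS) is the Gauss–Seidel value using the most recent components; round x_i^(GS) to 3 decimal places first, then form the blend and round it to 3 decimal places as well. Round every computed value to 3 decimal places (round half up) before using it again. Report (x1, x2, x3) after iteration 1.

Iteration 1:
  x1: GS value = (8 - (-3)·1.000 - (2)·1.000) / (6) = 1.500;  x1 ← (1−ω)·1.000 + ω·1.500 = 1.725
  x2: GS value = (-2 - (-3)·1.725 - (-1)·1.000) / (5) = 0.835;  x2 ← (1−ω)·1.000 + ω·0.835 = 0.761
  x3: GS value = (-1 - (1)·1.725 - (4)·0.761) / (8) = -0.721;  x3 ← (1−ω)·1.000 + ω·-0.721 = -1.495

(1.725, 0.761, -1.495)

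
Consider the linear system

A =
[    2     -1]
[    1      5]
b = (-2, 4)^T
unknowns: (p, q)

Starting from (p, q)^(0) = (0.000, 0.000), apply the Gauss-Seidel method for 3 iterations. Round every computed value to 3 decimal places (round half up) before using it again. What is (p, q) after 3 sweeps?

Iteration 1:
  p = (-2 - (-1)·0.000) / (2) = -1.000
  q = (4 - (1)·-1.000) / (5) = 1.000
Iteration 2:
  p = (-2 - (-1)·1.000) / (2) = -0.500
  q = (4 - (1)·-0.500) / (5) = 0.900
Iteration 3:
  p = (-2 - (-1)·0.900) / (2) = -0.550
  q = (4 - (1)·-0.550) / (5) = 0.910

(-0.550, 0.910)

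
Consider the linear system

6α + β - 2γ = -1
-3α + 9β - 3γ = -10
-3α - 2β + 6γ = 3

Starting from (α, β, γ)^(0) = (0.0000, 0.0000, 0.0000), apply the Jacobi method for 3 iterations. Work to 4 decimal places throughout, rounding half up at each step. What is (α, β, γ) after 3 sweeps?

Iteration 1:
  α = (-1 - (1)·0.0000 - (-2)·0.0000) / (6) = -0.1667
  β = (-10 - (-3)·0.0000 - (-3)·0.0000) / (9) = -1.1111
  γ = (3 - (-3)·0.0000 - (-2)·0.0000) / (6) = 0.5000
Iteration 2:
  α = (-1 - (1)·-1.1111 - (-2)·0.5000) / (6) = 0.1852
  β = (-10 - (-3)·-0.1667 - (-3)·0.5000) / (9) = -1.0000
  γ = (3 - (-3)·-0.1667 - (-2)·-1.1111) / (6) = 0.0463
Iteration 3:
  α = (-1 - (1)·-1.0000 - (-2)·0.0463) / (6) = 0.0154
  β = (-10 - (-3)·0.1852 - (-3)·0.0463) / (9) = -1.0339
  γ = (3 - (-3)·0.1852 - (-2)·-1.0000) / (6) = 0.2593

(0.0154, -1.0339, 0.2593)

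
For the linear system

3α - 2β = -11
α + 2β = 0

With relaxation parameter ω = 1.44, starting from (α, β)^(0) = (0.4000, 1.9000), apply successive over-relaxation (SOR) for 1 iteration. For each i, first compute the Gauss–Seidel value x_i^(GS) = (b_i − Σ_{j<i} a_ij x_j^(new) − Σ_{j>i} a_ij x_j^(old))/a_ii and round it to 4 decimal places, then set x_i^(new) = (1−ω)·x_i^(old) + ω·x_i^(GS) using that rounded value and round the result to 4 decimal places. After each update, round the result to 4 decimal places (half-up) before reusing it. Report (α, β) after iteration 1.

Iteration 1:
  α: GS value = (-11 - (-2)·1.9000) / (3) = -2.4000;  α ← (1−ω)·0.4000 + ω·-2.4000 = -3.6320
  β: GS value = (0 - (1)·-3.6320) / (2) = 1.8160;  β ← (1−ω)·1.9000 + ω·1.8160 = 1.7790

(-3.6320, 1.7790)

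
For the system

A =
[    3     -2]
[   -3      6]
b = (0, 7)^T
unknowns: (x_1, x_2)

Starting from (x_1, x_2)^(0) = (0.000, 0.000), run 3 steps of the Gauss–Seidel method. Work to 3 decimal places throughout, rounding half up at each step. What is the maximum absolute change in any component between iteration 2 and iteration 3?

Iteration 1:
  x_1 = (0 - (-2)·0.000) / (3) = 0.000
  x_2 = (7 - (-3)·0.000) / (6) = 1.167
Iteration 2:
  x_1 = (0 - (-2)·1.167) / (3) = 0.778
  x_2 = (7 - (-3)·0.778) / (6) = 1.556
Iteration 3:
  x_1 = (0 - (-2)·1.556) / (3) = 1.037
  x_2 = (7 - (-3)·1.037) / (6) = 1.685
Change: (0.259, 0.129) → max |·| = 0.259

0.259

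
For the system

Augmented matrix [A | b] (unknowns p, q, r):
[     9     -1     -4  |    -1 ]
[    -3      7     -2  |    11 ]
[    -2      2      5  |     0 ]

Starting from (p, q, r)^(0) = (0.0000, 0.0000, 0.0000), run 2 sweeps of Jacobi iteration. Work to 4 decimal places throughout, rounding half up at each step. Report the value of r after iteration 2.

Iteration 1:
  p = (-1 - (-1)·0.0000 - (-4)·0.0000) / (9) = -0.1111
  q = (11 - (-3)·0.0000 - (-2)·0.0000) / (7) = 1.5714
  r = (0 - (-2)·0.0000 - (2)·0.0000) / (5) = 0.0000
Iteration 2:
  p = (-1 - (-1)·1.5714 - (-4)·0.0000) / (9) = 0.0635
  q = (11 - (-3)·-0.1111 - (-2)·0.0000) / (7) = 1.5238
  r = (0 - (-2)·-0.1111 - (2)·1.5714) / (5) = -0.6730

-0.6730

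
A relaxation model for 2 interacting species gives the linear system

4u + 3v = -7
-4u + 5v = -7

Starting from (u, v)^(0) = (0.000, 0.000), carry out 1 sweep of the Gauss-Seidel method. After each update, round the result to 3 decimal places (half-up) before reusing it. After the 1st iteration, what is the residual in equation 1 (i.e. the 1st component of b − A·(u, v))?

Iteration 1:
  u = (-7 - (3)·0.000) / (4) = -1.750
  v = (-7 - (-4)·-1.750) / (5) = -2.800
Residual b − A·x = (8.400, 0.000)

8.400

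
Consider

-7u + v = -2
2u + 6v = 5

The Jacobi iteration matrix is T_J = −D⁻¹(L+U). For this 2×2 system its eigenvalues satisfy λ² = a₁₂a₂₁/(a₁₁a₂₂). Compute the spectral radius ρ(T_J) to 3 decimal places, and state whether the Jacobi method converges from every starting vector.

0.218

a₁₂a₂₁/(a₁₁a₂₂) = (1)·(2) / ((-7)·(6)) = -0.047619
ρ = √|-0.047619| = √0.047619 = 0.218
ρ < 1, so Jacobi converges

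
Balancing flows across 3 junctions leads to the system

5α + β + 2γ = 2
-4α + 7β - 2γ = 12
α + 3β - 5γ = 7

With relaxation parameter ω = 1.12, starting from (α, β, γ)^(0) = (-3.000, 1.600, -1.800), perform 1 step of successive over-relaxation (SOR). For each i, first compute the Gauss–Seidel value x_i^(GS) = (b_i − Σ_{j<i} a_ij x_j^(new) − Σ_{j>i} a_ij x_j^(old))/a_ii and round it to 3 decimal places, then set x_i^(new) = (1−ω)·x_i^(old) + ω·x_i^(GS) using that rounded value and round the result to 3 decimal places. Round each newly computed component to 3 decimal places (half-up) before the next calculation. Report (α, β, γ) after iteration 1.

(1.256, 1.956, 0.244)

Iteration 1:
  α: GS value = (2 - (1)·1.600 - (2)·-1.800) / (5) = 0.800;  α ← (1−ω)·-3.000 + ω·0.800 = 1.256
  β: GS value = (12 - (-4)·1.256 - (-2)·-1.800) / (7) = 1.918;  β ← (1−ω)·1.600 + ω·1.918 = 1.956
  γ: GS value = (7 - (1)·1.256 - (3)·1.956) / (-5) = 0.025;  γ ← (1−ω)·-1.800 + ω·0.025 = 0.244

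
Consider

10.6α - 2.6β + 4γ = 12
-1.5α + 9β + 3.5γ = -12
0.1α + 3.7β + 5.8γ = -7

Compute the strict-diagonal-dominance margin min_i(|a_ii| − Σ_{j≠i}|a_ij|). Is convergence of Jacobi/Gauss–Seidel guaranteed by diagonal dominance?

2

row 1: |10.6| − (2.6+4) = 4
row 2: |9| − (1.5+3.5) = 4
row 3: |5.8| − (0.1+3.7) = 2
minimum over rows = 2 → strictly diagonally dominant (convergence guaranteed)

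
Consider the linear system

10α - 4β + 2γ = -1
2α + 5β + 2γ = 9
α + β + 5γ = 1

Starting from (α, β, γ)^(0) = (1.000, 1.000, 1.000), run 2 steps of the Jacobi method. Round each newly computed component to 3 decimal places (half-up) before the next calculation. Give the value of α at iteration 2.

Iteration 1:
  α = (-1 - (-4)·1.000 - (2)·1.000) / (10) = 0.100
  β = (9 - (2)·1.000 - (2)·1.000) / (5) = 1.000
  γ = (1 - (1)·1.000 - (1)·1.000) / (5) = -0.200
Iteration 2:
  α = (-1 - (-4)·1.000 - (2)·-0.200) / (10) = 0.340
  β = (9 - (2)·0.100 - (2)·-0.200) / (5) = 1.840
  γ = (1 - (1)·0.100 - (1)·1.000) / (5) = -0.020

0.340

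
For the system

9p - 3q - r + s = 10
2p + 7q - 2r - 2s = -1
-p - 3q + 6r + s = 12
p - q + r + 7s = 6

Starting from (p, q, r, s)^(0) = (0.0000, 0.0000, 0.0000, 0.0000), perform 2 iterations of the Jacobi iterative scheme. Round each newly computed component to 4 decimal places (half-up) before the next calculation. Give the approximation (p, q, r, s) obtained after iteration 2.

(1.1905, 0.3560, 1.9709, 0.3923)

Iteration 1:
  p = (10 - (-3)·0.0000 - (-1)·0.0000 - (1)·0.0000) / (9) = 1.1111
  q = (-1 - (2)·0.0000 - (-2)·0.0000 - (-2)·0.0000) / (7) = -0.1429
  r = (12 - (-1)·0.0000 - (-3)·0.0000 - (1)·0.0000) / (6) = 2.0000
  s = (6 - (1)·0.0000 - (-1)·0.0000 - (1)·0.0000) / (7) = 0.8571
Iteration 2:
  p = (10 - (-3)·-0.1429 - (-1)·2.0000 - (1)·0.8571) / (9) = 1.1905
  q = (-1 - (2)·1.1111 - (-2)·2.0000 - (-2)·0.8571) / (7) = 0.3560
  r = (12 - (-1)·1.1111 - (-3)·-0.1429 - (1)·0.8571) / (6) = 1.9709
  s = (6 - (1)·1.1111 - (-1)·-0.1429 - (1)·2.0000) / (7) = 0.3923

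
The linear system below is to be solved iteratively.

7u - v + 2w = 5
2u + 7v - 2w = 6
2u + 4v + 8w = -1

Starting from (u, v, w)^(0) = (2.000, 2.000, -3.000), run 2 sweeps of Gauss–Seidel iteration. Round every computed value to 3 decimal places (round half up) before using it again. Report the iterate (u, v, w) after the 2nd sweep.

Iteration 1:
  u = (5 - (-1)·2.000 - (2)·-3.000) / (7) = 1.857
  v = (6 - (2)·1.857 - (-2)·-3.000) / (7) = -0.531
  w = (-1 - (2)·1.857 - (4)·-0.531) / (8) = -0.324
Iteration 2:
  u = (5 - (-1)·-0.531 - (2)·-0.324) / (7) = 0.731
  v = (6 - (2)·0.731 - (-2)·-0.324) / (7) = 0.556
  w = (-1 - (2)·0.731 - (4)·0.556) / (8) = -0.586

(0.731, 0.556, -0.586)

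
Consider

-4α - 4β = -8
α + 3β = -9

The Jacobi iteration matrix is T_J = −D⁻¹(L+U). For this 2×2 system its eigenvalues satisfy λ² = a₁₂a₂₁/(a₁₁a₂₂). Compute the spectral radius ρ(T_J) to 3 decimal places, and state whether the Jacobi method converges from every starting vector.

a₁₂a₂₁/(a₁₁a₂₂) = (-4)·(1) / ((-4)·(3)) = 0.333333
ρ = √|0.333333| = √0.333333 = 0.577
ρ < 1, so Jacobi converges

0.577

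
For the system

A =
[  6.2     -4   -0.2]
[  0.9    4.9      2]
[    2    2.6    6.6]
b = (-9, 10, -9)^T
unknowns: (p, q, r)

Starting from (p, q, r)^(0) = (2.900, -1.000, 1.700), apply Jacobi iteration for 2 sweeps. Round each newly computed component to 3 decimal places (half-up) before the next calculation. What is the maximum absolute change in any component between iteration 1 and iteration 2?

Iteration 1:
  p = (-9 - (-4)·-1.000 - (-0.2)·1.700) / (6.2) = -2.042
  q = (10 - (0.9)·2.900 - (2)·1.700) / (4.9) = 0.814
  r = (-9 - (2)·2.900 - (2.6)·-1.000) / (6.6) = -1.848
Iteration 2:
  p = (-9 - (-4)·0.814 - (-0.2)·-1.848) / (6.2) = -0.986
  q = (10 - (0.9)·-2.042 - (2)·-1.848) / (4.9) = 3.170
  r = (-9 - (2)·-2.042 - (2.6)·0.814) / (6.6) = -1.066
Change: (1.056, 2.356, 0.782) → max |·| = 2.356

2.356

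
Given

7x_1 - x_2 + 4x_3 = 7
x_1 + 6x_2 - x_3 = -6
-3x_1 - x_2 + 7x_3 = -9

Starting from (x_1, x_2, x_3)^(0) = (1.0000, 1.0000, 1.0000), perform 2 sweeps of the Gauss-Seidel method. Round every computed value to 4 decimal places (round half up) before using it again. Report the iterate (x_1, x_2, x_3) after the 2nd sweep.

Iteration 1:
  x_1 = (7 - (-1)·1.0000 - (4)·1.0000) / (7) = 0.5714
  x_2 = (-6 - (1)·0.5714 - (-1)·1.0000) / (6) = -0.9286
  x_3 = (-9 - (-3)·0.5714 - (-1)·-0.9286) / (7) = -1.1735
Iteration 2:
  x_1 = (7 - (-1)·-0.9286 - (4)·-1.1735) / (7) = 1.5379
  x_2 = (-6 - (1)·1.5379 - (-1)·-1.1735) / (6) = -1.4519
  x_3 = (-9 - (-3)·1.5379 - (-1)·-1.4519) / (7) = -0.8340

(1.5379, -1.4519, -0.8340)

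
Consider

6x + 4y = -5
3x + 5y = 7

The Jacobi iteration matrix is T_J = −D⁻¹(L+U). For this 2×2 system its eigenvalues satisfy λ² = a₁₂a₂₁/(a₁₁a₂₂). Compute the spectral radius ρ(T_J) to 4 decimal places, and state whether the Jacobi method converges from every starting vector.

a₁₂a₂₁/(a₁₁a₂₂) = (4)·(3) / ((6)·(5)) = 0.400000
ρ = √|0.400000| = √0.400000 = 0.6325
ρ < 1, so Jacobi converges

0.6325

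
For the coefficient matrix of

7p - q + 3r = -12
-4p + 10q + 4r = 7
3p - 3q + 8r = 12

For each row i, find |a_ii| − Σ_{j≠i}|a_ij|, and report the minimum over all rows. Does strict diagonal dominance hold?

row 1: |7| − (1+3) = 3
row 2: |10| − (4+4) = 2
row 3: |8| − (3+3) = 2
minimum over rows = 2 → strictly diagonally dominant (convergence guaranteed)

2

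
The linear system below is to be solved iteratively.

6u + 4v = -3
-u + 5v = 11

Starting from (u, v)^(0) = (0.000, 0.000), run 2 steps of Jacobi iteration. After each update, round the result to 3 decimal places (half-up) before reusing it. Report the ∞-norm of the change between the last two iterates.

1.467

Iteration 1:
  u = (-3 - (4)·0.000) / (6) = -0.500
  v = (11 - (-1)·0.000) / (5) = 2.200
Iteration 2:
  u = (-3 - (4)·2.200) / (6) = -1.967
  v = (11 - (-1)·-0.500) / (5) = 2.100
Change: (-1.467, -0.100) → max |·| = 1.467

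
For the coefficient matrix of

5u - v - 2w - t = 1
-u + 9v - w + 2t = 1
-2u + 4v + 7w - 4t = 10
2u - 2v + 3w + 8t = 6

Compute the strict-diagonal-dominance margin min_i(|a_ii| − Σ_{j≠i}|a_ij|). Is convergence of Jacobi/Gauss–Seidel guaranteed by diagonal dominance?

row 1: |5| − (1+2+1) = 1
row 2: |9| − (1+1+2) = 5
row 3: |7| − (2+4+4) = -3
row 4: |8| − (2+2+3) = 1
minimum over rows = -3 → not strictly diagonally dominant

-3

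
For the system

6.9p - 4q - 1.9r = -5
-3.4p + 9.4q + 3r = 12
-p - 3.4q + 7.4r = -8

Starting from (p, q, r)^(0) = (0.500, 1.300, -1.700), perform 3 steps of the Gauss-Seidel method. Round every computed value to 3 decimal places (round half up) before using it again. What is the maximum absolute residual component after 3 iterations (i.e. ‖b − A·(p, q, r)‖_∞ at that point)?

0.234

Iteration 1:
  p = (-5 - (-4)·1.300 - (-1.9)·-1.700) / (6.9) = -0.439
  q = (12 - (-3.4)·-0.439 - (3)·-1.700) / (9.4) = 1.660
  r = (-8 - (-1)·-0.439 - (-3.4)·1.660) / (7.4) = -0.378
Iteration 2:
  p = (-5 - (-4)·1.660 - (-1.9)·-0.378) / (6.9) = 0.134
  q = (12 - (-3.4)·0.134 - (3)·-0.378) / (9.4) = 1.446
  r = (-8 - (-1)·0.134 - (-3.4)·1.446) / (7.4) = -0.399
Iteration 3:
  p = (-5 - (-4)·1.446 - (-1.9)·-0.399) / (6.9) = 0.004
  q = (12 - (-3.4)·0.004 - (3)·-0.399) / (9.4) = 1.405
  r = (-8 - (-1)·0.004 - (-3.4)·1.405) / (7.4) = -0.435
Residual b − A·x = (-0.234, 0.112, 0.000); ∞-norm = 0.234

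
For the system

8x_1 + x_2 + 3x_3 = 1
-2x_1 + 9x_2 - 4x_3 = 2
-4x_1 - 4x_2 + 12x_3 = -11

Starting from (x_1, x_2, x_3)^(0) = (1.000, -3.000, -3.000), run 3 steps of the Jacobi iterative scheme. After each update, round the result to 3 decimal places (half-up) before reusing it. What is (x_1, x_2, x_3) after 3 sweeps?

(0.392, 0.108, -0.680)

Iteration 1:
  x_1 = (1 - (1)·-3.000 - (3)·-3.000) / (8) = 1.625
  x_2 = (2 - (-2)·1.000 - (-4)·-3.000) / (9) = -0.889
  x_3 = (-11 - (-4)·1.000 - (-4)·-3.000) / (12) = -1.583
Iteration 2:
  x_1 = (1 - (1)·-0.889 - (3)·-1.583) / (8) = 0.830
  x_2 = (2 - (-2)·1.625 - (-4)·-1.583) / (9) = -0.120
  x_3 = (-11 - (-4)·1.625 - (-4)·-0.889) / (12) = -0.671
Iteration 3:
  x_1 = (1 - (1)·-0.120 - (3)·-0.671) / (8) = 0.392
  x_2 = (2 - (-2)·0.830 - (-4)·-0.671) / (9) = 0.108
  x_3 = (-11 - (-4)·0.830 - (-4)·-0.120) / (12) = -0.680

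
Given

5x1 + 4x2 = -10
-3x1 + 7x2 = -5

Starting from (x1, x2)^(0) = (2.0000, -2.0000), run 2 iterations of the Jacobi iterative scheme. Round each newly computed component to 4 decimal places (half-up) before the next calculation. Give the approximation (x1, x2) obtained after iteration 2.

(-2.1143, -0.8857)

Iteration 1:
  x1 = (-10 - (4)·-2.0000) / (5) = -0.4000
  x2 = (-5 - (-3)·2.0000) / (7) = 0.1429
Iteration 2:
  x1 = (-10 - (4)·0.1429) / (5) = -2.1143
  x2 = (-5 - (-3)·-0.4000) / (7) = -0.8857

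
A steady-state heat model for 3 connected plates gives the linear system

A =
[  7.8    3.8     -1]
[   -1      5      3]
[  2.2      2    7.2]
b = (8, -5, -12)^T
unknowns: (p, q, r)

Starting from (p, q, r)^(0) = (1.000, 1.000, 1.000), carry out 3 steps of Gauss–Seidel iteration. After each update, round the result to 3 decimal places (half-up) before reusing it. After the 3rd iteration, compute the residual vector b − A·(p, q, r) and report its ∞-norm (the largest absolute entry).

Iteration 1:
  p = (8 - (3.8)·1.000 - (-1)·1.000) / (7.8) = 0.667
  q = (-5 - (-1)·0.667 - (3)·1.000) / (5) = -1.467
  r = (-12 - (2.2)·0.667 - (2)·-1.467) / (7.2) = -1.463
Iteration 2:
  p = (8 - (3.8)·-1.467 - (-1)·-1.463) / (7.8) = 1.553
  q = (-5 - (-1)·1.553 - (3)·-1.463) / (5) = 0.188
  r = (-12 - (2.2)·1.553 - (2)·0.188) / (7.2) = -2.193
Iteration 3:
  p = (8 - (3.8)·0.188 - (-1)·-2.193) / (7.8) = 0.653
  q = (-5 - (-1)·0.653 - (3)·-2.193) / (5) = 0.446
  r = (-12 - (2.2)·0.653 - (2)·0.446) / (7.2) = -1.990
Residual b − A·x = (-0.778, -0.607, -0.001); ∞-norm = 0.778

0.778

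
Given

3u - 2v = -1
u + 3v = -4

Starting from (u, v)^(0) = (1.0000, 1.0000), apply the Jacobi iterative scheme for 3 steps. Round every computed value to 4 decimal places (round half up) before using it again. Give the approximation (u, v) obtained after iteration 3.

Iteration 1:
  u = (-1 - (-2)·1.0000) / (3) = 0.3333
  v = (-4 - (1)·1.0000) / (3) = -1.6667
Iteration 2:
  u = (-1 - (-2)·-1.6667) / (3) = -1.4445
  v = (-4 - (1)·0.3333) / (3) = -1.4444
Iteration 3:
  u = (-1 - (-2)·-1.4444) / (3) = -1.2963
  v = (-4 - (1)·-1.4445) / (3) = -0.8518

(-1.2963, -0.8518)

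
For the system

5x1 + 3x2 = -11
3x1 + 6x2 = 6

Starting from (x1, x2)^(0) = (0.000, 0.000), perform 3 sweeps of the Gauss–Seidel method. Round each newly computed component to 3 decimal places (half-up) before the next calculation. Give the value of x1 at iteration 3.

-3.838

Iteration 1:
  x1 = (-11 - (3)·0.000) / (5) = -2.200
  x2 = (6 - (3)·-2.200) / (6) = 2.100
Iteration 2:
  x1 = (-11 - (3)·2.100) / (5) = -3.460
  x2 = (6 - (3)·-3.460) / (6) = 2.730
Iteration 3:
  x1 = (-11 - (3)·2.730) / (5) = -3.838
  x2 = (6 - (3)·-3.838) / (6) = 2.919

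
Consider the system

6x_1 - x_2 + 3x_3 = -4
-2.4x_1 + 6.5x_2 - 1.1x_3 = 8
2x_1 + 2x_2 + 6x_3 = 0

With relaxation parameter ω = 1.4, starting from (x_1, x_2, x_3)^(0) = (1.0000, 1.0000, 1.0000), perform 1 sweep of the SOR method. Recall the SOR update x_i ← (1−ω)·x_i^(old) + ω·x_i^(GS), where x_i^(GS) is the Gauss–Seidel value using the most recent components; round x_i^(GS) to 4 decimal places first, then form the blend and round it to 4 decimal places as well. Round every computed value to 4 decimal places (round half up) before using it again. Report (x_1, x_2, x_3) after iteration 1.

Iteration 1:
  x_1: GS value = (-4 - (-1)·1.0000 - (3)·1.0000) / (6) = -1.0000;  x_1 ← (1−ω)·1.0000 + ω·-1.0000 = -1.8000
  x_2: GS value = (8 - (-2.4)·-1.8000 - (-1.1)·1.0000) / (6.5) = 0.7354;  x_2 ← (1−ω)·1.0000 + ω·0.7354 = 0.6296
  x_3: GS value = (0 - (2)·-1.8000 - (2)·0.6296) / (6) = 0.3901;  x_3 ← (1−ω)·1.0000 + ω·0.3901 = 0.1461

(-1.8000, 0.6296, 0.1461)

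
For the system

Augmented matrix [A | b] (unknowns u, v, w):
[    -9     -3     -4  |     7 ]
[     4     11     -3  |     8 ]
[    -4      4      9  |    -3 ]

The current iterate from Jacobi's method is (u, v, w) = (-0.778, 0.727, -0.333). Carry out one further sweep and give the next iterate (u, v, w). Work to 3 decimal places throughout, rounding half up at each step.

(-0.872, 0.919, -1.002)

One sweep:
  u = (7 - (-3)·0.727 - (-4)·-0.333) / (-9) = -0.872
  v = (8 - (4)·-0.778 - (-3)·-0.333) / (11) = 0.919
  w = (-3 - (-4)·-0.778 - (4)·0.727) / (9) = -1.002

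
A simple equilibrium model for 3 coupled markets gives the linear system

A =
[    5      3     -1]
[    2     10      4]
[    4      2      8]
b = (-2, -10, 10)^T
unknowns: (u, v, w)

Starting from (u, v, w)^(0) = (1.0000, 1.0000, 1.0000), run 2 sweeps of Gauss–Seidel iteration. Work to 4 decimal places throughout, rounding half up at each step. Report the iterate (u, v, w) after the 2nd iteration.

(0.7360, -1.9312, 1.3648)

Iteration 1:
  u = (-2 - (3)·1.0000 - (-1)·1.0000) / (5) = -0.8000
  v = (-10 - (2)·-0.8000 - (4)·1.0000) / (10) = -1.2400
  w = (10 - (4)·-0.8000 - (2)·-1.2400) / (8) = 1.9600
Iteration 2:
  u = (-2 - (3)·-1.2400 - (-1)·1.9600) / (5) = 0.7360
  v = (-10 - (2)·0.7360 - (4)·1.9600) / (10) = -1.9312
  w = (10 - (4)·0.7360 - (2)·-1.9312) / (8) = 1.3648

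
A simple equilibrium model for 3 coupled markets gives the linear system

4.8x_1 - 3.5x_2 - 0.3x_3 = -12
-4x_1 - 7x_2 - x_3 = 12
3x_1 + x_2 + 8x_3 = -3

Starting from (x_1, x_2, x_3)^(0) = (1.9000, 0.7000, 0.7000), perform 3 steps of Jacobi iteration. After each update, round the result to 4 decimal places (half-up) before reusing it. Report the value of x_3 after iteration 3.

1.4373

Iteration 1:
  x_1 = (-12 - (-3.5)·0.7000 - (-0.3)·0.7000) / (4.8) = -1.9458
  x_2 = (12 - (-4)·1.9000 - (-1)·0.7000) / (-7) = -2.9000
  x_3 = (-3 - (3)·1.9000 - (1)·0.7000) / (8) = -1.1750
Iteration 2:
  x_1 = (-12 - (-3.5)·-2.9000 - (-0.3)·-1.1750) / (4.8) = -4.6880
  x_2 = (12 - (-4)·-1.9458 - (-1)·-1.1750) / (-7) = -0.4345
  x_3 = (-3 - (3)·-1.9458 - (1)·-2.9000) / (8) = 0.7172
Iteration 3:
  x_1 = (-12 - (-3.5)·-0.4345 - (-0.3)·0.7172) / (4.8) = -2.7720
  x_2 = (12 - (-4)·-4.6880 - (-1)·0.7172) / (-7) = 0.8621
  x_3 = (-3 - (3)·-4.6880 - (1)·-0.4345) / (8) = 1.4373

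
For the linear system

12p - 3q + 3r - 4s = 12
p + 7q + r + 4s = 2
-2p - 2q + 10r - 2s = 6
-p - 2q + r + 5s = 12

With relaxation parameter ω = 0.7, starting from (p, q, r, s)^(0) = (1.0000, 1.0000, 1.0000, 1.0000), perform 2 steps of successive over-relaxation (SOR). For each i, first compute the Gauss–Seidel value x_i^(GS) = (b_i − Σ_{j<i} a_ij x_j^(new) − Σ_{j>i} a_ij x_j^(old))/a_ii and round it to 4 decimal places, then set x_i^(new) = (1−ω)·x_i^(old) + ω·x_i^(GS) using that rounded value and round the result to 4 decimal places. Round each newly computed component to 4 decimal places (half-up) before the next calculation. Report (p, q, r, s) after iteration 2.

Iteration 1:
  p: GS value = (12 - (-3)·1.0000 - (3)·1.0000 - (-4)·1.0000) / (12) = 1.3333;  p ← (1−ω)·1.0000 + ω·1.3333 = 1.2333
  q: GS value = (2 - (1)·1.2333 - (1)·1.0000 - (4)·1.0000) / (7) = -0.6048;  q ← (1−ω)·1.0000 + ω·-0.6048 = -0.1234
  r: GS value = (6 - (-2)·1.2333 - (-2)·-0.1234 - (-2)·1.0000) / (10) = 1.0220;  r ← (1−ω)·1.0000 + ω·1.0220 = 1.0154
  s: GS value = (12 - (-1)·1.2333 - (-2)·-0.1234 - (1)·1.0154) / (5) = 2.3942;  s ← (1−ω)·1.0000 + ω·2.3942 = 1.9759
Iteration 2:
  p: GS value = (12 - (-3)·-0.1234 - (3)·1.0154 - (-4)·1.9759) / (12) = 1.3739;  p ← (1−ω)·1.2333 + ω·1.3739 = 1.3317
  q: GS value = (2 - (1)·1.3317 - (1)·1.0154 - (4)·1.9759) / (7) = -1.1787;  q ← (1−ω)·-0.1234 + ω·-1.1787 = -0.8621
  r: GS value = (6 - (-2)·1.3317 - (-2)·-0.8621 - (-2)·1.9759) / (10) = 1.0891;  r ← (1−ω)·1.0154 + ω·1.0891 = 1.0670
  s: GS value = (12 - (-1)·1.3317 - (-2)·-0.8621 - (1)·1.0670) / (5) = 2.1081;  s ← (1−ω)·1.9759 + ω·2.1081 = 2.0684

(1.3317, -0.8621, 1.0670, 2.0684)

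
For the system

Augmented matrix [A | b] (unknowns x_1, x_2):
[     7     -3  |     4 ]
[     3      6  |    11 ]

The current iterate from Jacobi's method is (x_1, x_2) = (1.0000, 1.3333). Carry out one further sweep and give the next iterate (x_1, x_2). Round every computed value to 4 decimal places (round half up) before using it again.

One sweep:
  x_1 = (4 - (-3)·1.3333) / (7) = 1.1428
  x_2 = (11 - (3)·1.0000) / (6) = 1.3333

(1.1428, 1.3333)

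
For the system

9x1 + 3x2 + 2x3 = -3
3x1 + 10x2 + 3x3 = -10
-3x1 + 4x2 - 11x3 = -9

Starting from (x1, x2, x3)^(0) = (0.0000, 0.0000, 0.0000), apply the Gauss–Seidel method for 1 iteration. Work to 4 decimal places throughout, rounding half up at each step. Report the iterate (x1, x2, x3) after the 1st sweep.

Iteration 1:
  x1 = (-3 - (3)·0.0000 - (2)·0.0000) / (9) = -0.3333
  x2 = (-10 - (3)·-0.3333 - (3)·0.0000) / (10) = -0.9000
  x3 = (-9 - (-3)·-0.3333 - (4)·-0.9000) / (-11) = 0.5818

(-0.3333, -0.9000, 0.5818)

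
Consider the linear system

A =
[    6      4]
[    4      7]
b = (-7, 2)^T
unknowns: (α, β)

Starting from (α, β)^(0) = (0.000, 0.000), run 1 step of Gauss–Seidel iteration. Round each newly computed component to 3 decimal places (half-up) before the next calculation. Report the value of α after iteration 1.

Iteration 1:
  α = (-7 - (4)·0.000) / (6) = -1.167
  β = (2 - (4)·-1.167) / (7) = 0.953

-1.167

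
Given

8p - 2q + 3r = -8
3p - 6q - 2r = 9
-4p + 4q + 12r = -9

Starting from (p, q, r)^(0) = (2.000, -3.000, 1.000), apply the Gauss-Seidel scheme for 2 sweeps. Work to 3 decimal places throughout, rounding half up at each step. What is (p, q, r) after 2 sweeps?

(-1.539, -2.105, -0.561)

Iteration 1:
  p = (-8 - (-2)·-3.000 - (3)·1.000) / (8) = -2.125
  q = (9 - (3)·-2.125 - (-2)·1.000) / (-6) = -2.896
  r = (-9 - (-4)·-2.125 - (4)·-2.896) / (12) = -0.493
Iteration 2:
  p = (-8 - (-2)·-2.896 - (3)·-0.493) / (8) = -1.539
  q = (9 - (3)·-1.539 - (-2)·-0.493) / (-6) = -2.105
  r = (-9 - (-4)·-1.539 - (4)·-2.105) / (12) = -0.561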